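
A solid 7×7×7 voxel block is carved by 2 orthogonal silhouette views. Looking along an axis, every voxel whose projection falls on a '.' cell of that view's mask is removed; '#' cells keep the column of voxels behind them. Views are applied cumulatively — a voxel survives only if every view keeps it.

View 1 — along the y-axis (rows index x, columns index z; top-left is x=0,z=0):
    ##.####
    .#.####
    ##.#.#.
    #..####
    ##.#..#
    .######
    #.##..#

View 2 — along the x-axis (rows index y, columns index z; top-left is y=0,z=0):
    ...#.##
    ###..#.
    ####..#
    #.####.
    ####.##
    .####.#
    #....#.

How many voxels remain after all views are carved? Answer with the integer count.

full grid |V| = 343
carve view 1 (along y, XZ-mask fill 34/49): 238 voxels remain
carve view 2 (along x, YZ-mask fill 30/49): 147 voxels remain

remaining voxels: 147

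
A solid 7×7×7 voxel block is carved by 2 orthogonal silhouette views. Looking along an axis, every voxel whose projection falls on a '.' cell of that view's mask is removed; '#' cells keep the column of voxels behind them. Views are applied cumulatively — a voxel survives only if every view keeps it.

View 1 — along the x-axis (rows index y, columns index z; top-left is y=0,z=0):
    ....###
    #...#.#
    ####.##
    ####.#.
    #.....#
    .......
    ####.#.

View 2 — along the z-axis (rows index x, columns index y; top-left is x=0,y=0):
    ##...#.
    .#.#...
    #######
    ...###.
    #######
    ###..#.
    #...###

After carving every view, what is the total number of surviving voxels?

start: 7×7×7 = 343 voxels
  1. axis=0 (YZ plane), |mask|=24  ⇒  voxels=168
  2. axis=2 (XY plane), |mask|=30  ⇒  voxels=91

remaining voxels: 91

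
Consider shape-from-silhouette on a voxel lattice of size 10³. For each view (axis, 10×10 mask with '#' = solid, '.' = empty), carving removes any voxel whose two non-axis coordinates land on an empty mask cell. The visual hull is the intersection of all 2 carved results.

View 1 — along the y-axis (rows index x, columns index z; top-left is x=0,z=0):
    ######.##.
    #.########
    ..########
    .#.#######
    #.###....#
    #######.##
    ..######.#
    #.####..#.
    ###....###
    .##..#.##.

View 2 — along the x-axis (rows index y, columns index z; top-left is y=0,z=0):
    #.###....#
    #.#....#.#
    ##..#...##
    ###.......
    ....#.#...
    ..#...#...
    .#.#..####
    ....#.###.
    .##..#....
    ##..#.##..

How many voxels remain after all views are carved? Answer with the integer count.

start: 10×10×10 = 1000 voxels
step 1: project along y, AND mask (71/100) → |grid| = 710
step 2: project along x, AND mask (39/100) → |grid| = 269

remaining voxels: 269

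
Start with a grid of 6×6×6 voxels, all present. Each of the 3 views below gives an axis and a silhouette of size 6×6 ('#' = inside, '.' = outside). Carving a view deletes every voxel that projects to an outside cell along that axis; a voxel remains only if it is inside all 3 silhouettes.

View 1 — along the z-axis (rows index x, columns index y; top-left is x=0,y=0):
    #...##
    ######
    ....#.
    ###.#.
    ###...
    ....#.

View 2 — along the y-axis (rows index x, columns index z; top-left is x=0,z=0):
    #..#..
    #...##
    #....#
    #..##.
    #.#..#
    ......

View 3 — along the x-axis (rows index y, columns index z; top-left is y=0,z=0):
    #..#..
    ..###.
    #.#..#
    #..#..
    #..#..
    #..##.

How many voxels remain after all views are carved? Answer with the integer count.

full grid |V| = 216
V1 z: intersect with XY mask (18 set) -- 108 left
V2 y: intersect with XZ mask (13 set) -- 47 left
V3 x: intersect with YZ mask (15 set) -- 27 left

27 voxels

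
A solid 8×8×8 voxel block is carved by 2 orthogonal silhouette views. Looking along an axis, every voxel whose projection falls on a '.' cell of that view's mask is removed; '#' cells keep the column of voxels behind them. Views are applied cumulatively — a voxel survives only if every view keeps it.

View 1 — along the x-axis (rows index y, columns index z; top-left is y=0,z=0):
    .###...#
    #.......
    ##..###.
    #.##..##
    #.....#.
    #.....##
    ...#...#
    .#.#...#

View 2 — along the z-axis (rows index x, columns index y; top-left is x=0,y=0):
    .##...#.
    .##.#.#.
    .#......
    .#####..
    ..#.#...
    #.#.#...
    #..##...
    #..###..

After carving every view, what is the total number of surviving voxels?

78 voxels

before carving: 512 voxels (8×8×8)
V1 x: intersect with YZ mask (25 set) -- 200 left
V2 z: intersect with XY mask (25 set) -- 78 left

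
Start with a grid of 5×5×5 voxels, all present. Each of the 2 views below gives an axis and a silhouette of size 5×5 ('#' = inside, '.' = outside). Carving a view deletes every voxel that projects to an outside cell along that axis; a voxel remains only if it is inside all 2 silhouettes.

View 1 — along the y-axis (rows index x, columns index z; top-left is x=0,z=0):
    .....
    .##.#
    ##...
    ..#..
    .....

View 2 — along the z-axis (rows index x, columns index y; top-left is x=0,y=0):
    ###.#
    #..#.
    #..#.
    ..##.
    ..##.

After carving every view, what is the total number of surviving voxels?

full grid |V| = 125
[1] y-view keeps 6 columns → grid now 30
[2] z-view keeps 12 columns → grid now 12

|visual hull| = 12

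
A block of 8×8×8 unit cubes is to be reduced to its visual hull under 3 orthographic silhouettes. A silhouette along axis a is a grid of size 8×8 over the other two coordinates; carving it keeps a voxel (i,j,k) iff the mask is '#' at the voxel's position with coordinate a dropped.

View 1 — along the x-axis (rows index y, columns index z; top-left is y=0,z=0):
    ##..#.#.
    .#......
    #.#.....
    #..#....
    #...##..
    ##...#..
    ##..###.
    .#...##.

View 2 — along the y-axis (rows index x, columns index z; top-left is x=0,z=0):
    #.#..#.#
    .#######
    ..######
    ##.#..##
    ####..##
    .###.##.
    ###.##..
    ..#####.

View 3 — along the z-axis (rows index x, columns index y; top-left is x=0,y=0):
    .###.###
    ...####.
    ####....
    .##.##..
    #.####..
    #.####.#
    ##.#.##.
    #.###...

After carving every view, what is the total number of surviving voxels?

full grid |V| = 512
[1] x-view keeps 23 columns → grid now 184
[2] y-view keeps 43 columns → grid now 116
[3] z-view keeps 38 columns → grid now 64

64 voxels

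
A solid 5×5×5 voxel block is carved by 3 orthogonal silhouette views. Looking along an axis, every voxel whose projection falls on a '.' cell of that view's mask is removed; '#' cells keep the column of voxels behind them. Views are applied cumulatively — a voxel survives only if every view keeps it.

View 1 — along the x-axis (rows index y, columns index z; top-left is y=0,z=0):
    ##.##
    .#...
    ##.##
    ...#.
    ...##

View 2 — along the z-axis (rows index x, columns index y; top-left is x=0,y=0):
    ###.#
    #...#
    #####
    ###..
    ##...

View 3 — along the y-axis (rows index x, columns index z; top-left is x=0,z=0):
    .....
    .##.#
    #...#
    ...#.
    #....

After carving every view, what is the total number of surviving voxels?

full grid |V| = 125
[1] x-view keeps 12 columns → grid now 60
[2] z-view keeps 16 columns → grid now 43
[3] y-view keeps 7 columns → grid now 11

11 voxels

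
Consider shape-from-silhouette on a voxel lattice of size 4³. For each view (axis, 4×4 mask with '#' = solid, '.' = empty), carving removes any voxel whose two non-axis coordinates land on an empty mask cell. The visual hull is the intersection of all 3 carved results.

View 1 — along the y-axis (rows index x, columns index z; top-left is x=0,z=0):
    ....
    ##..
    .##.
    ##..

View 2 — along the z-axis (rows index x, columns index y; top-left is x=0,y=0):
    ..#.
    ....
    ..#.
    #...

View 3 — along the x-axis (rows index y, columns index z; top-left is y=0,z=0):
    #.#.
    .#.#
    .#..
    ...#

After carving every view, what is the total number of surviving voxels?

start: 4×4×4 = 64 voxels
step 1: project along y, AND mask (6/16) → |grid| = 24
step 2: project along z, AND mask (3/16) → |grid| = 4
step 3: project along x, AND mask (6/16) → |grid| = 2

|visual hull| = 2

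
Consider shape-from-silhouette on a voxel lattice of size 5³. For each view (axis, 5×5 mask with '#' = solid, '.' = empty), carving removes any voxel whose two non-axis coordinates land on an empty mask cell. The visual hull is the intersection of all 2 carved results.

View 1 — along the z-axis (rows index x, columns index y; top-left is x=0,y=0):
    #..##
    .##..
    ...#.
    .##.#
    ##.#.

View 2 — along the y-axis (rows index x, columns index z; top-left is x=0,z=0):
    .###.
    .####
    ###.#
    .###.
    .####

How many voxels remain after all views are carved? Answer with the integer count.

remaining voxels: 42

full grid |V| = 125
after view 1 [z-axis, 12 of 25 cells solid] → remaining = 60
after view 2 [y-axis, 18 of 25 cells solid] → remaining = 42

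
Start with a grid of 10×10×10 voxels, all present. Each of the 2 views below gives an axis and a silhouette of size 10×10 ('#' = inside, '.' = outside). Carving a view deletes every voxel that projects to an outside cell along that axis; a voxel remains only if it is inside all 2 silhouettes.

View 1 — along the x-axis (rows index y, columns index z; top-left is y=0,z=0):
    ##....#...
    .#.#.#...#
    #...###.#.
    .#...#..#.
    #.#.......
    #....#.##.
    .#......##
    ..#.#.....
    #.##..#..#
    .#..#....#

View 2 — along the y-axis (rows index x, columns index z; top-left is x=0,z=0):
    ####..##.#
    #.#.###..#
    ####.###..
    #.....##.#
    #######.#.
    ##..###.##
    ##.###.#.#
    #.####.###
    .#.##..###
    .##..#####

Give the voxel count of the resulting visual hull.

start: 10×10×10 = 1000 voxels
V1 x: intersect with YZ mask (34 set) -- 340 left
V2 y: intersect with XZ mask (67 set) -- 231 left

remaining voxels: 231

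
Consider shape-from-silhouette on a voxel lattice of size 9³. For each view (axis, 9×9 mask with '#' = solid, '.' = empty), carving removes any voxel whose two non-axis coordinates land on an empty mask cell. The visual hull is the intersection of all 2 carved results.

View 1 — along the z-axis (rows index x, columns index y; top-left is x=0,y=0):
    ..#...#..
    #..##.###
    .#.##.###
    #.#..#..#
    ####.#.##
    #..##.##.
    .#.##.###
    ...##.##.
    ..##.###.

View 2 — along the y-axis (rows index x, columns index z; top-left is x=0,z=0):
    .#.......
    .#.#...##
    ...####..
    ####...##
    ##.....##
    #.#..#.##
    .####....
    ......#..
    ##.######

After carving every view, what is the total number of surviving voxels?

before carving: 729 voxels (9×9×9)
  1. axis=2 (XY plane), |mask|=45  ⇒  voxels=405
  2. axis=1 (XZ plane), |mask|=37  ⇒  voxels=195

|visual hull| = 195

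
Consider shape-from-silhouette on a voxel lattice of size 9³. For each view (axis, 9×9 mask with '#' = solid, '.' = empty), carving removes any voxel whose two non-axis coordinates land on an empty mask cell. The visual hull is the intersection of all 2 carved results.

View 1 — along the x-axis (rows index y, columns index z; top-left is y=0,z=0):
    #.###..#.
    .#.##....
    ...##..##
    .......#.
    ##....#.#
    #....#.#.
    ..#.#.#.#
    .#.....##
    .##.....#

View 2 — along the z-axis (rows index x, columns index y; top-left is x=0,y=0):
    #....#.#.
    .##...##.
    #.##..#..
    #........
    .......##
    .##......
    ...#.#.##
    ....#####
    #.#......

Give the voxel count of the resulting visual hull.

remaining voxels: 93

full grid |V| = 729
  1. axis=0 (YZ plane), |mask|=30  ⇒  voxels=270
  2. axis=2 (XY plane), |mask|=27  ⇒  voxels=93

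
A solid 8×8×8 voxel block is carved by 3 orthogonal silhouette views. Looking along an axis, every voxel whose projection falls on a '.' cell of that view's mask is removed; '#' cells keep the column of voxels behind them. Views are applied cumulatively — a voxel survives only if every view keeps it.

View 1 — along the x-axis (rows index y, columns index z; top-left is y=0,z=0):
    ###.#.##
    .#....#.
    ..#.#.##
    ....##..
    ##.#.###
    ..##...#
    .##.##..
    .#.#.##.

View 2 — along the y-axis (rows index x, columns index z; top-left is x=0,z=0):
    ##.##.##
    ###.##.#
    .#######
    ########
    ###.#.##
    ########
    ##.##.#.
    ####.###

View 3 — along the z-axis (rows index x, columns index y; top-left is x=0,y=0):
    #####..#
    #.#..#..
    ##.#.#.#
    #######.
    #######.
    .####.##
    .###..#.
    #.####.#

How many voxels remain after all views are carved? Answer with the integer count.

initial block: 8^3 = 512
  1. axis=0 (YZ plane), |mask|=31  ⇒  voxels=248
  2. axis=1 (XZ plane), |mask|=53  ⇒  voxels=207
  3. axis=2 (XY plane), |mask|=44  ⇒  voxels=145

|visual hull| = 145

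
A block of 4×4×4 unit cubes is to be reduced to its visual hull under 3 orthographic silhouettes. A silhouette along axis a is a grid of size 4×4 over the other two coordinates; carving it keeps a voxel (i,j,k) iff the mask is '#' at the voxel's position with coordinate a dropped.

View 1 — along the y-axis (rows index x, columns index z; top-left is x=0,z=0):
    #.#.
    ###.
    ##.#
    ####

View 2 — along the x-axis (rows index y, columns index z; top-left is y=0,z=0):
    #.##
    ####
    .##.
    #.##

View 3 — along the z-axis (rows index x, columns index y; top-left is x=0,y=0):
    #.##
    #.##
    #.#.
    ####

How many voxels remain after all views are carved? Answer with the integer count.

initial block: 4^3 = 64
carve view 1 (along y, XZ-mask fill 12/16): 48 voxels remain
carve view 2 (along x, YZ-mask fill 12/16): 36 voxels remain
carve view 3 (along z, XY-mask fill 12/16): 26 voxels remain

26 voxels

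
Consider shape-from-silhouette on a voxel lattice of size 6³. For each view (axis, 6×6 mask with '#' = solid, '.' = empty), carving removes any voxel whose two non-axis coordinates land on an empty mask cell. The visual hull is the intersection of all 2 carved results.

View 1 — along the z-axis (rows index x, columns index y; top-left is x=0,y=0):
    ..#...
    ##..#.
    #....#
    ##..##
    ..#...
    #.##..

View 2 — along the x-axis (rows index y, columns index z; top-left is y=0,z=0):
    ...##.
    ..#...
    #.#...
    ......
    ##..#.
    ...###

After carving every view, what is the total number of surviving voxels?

28 voxels

full grid |V| = 216
V1 z: intersect with XY mask (14 set) -- 84 left
V2 x: intersect with YZ mask (11 set) -- 28 left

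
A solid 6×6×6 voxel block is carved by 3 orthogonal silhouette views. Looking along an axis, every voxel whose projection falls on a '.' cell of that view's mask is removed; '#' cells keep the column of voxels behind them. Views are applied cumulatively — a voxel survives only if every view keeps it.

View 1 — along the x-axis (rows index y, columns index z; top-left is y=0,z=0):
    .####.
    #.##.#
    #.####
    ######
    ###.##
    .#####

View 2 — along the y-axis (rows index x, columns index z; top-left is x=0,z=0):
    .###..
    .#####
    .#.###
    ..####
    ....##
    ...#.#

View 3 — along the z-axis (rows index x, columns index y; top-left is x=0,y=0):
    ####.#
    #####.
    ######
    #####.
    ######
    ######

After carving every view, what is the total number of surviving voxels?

initial block: 6^3 = 216
[1] x-view keeps 29 columns → grid now 174
[2] y-view keeps 20 columns → grid now 100
[3] z-view keeps 33 columns → grid now 89

89 voxels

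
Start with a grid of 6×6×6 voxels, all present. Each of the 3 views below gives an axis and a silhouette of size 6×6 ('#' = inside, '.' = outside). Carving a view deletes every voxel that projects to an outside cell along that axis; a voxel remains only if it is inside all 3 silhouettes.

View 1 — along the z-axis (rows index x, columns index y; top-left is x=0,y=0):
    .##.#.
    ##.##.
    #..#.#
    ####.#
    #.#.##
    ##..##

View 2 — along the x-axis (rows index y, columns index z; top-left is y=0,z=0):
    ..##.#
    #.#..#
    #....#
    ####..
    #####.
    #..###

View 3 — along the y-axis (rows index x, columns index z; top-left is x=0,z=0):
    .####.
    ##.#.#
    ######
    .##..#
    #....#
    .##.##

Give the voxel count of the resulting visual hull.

|visual hull| = 49

full grid |V| = 216
step 1: project along z, AND mask (23/36) → |grid| = 138
step 2: project along x, AND mask (21/36) → |grid| = 81
step 3: project along y, AND mask (23/36) → |grid| = 49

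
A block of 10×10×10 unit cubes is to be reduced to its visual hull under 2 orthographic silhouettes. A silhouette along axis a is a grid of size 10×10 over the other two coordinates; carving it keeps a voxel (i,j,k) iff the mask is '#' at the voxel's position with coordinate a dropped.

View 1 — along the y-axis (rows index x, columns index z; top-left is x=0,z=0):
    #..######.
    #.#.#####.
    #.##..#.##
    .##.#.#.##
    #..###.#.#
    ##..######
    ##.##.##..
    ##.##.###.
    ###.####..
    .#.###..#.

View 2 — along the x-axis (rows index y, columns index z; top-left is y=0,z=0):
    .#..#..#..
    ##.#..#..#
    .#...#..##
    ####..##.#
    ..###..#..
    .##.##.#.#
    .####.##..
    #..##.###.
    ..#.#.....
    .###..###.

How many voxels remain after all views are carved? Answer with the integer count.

initial block: 10^3 = 1000
V1 y: intersect with XZ mask (65 set) -- 650 left
V2 x: intersect with YZ mask (49 set) -- 318 left

remaining voxels: 318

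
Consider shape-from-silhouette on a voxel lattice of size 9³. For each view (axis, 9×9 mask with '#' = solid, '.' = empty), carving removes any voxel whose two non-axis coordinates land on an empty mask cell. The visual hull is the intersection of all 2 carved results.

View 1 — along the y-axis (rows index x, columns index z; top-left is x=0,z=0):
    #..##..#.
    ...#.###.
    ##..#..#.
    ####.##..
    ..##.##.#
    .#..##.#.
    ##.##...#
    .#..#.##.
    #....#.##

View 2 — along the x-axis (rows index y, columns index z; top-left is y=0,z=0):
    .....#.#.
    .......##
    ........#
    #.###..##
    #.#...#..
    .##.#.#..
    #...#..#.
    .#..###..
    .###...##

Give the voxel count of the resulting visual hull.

start: 9×9×9 = 729 voxels
after view 1 [y-axis, 40 of 81 cells solid] → remaining = 360
after view 2 [x-axis, 30 of 81 cells solid] → remaining = 132

132 voxels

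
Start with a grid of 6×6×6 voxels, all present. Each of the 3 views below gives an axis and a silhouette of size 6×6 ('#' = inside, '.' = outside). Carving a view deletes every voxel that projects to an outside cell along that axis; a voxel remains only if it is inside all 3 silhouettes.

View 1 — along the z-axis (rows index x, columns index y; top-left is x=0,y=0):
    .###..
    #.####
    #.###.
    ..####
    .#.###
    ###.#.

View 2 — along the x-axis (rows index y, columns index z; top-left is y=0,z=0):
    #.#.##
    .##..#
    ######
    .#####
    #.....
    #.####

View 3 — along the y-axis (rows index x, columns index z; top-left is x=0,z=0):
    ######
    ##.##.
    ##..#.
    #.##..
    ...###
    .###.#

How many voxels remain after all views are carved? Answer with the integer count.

60 voxels

before carving: 216 voxels (6×6×6)
[1] z-view keeps 24 columns → grid now 144
[2] x-view keeps 24 columns → grid now 96
[3] y-view keeps 23 columns → grid now 60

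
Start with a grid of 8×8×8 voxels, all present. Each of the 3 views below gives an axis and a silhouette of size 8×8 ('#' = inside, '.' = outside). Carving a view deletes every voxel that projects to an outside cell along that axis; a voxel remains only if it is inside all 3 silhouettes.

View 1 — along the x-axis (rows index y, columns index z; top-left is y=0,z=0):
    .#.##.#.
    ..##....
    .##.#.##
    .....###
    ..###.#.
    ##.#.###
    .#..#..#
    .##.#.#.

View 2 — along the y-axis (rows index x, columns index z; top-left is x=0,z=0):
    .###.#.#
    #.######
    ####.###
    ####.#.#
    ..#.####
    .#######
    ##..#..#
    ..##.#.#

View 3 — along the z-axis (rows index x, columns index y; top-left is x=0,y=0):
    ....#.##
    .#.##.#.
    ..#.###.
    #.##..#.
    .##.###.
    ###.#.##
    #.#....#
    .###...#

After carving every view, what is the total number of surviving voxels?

remaining voxels: 90

full grid |V| = 512
after view 1 [x-axis, 31 of 64 cells solid] → remaining = 248
after view 2 [y-axis, 45 of 64 cells solid] → remaining = 171
after view 3 [z-axis, 33 of 64 cells solid] → remaining = 90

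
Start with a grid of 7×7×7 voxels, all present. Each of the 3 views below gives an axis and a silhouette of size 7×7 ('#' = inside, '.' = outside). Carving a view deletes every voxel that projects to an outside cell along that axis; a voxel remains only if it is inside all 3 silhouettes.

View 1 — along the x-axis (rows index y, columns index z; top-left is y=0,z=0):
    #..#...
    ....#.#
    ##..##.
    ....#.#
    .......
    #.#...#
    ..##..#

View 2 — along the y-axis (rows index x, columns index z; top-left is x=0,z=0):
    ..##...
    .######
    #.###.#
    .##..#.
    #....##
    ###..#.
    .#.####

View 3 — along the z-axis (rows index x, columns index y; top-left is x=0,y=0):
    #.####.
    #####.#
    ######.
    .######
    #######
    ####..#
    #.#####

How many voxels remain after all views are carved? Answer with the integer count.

full grid |V| = 343
[1] x-view keeps 16 columns → grid now 112
[2] y-view keeps 28 columns → grid now 61
[3] z-view keeps 41 columns → grid now 50

50 voxels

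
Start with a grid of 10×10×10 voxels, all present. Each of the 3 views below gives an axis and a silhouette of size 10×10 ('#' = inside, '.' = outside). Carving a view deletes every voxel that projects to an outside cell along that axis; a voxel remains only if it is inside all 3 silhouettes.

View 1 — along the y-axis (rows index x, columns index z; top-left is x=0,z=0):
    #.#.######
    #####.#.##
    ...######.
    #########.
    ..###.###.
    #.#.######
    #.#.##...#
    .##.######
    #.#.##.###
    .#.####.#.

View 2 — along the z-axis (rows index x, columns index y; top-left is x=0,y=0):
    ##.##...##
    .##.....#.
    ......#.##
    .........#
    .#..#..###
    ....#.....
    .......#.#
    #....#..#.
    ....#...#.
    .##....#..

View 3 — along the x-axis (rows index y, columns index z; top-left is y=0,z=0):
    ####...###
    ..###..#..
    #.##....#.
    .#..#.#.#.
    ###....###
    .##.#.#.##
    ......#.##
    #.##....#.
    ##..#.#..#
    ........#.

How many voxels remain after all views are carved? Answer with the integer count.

initial block: 10^3 = 1000
V1 y: intersect with XZ mask (71 set) -- 710 left
V2 z: intersect with XY mask (29 set) -- 203 left
V3 x: intersect with YZ mask (44 set) -- 88 left

|visual hull| = 88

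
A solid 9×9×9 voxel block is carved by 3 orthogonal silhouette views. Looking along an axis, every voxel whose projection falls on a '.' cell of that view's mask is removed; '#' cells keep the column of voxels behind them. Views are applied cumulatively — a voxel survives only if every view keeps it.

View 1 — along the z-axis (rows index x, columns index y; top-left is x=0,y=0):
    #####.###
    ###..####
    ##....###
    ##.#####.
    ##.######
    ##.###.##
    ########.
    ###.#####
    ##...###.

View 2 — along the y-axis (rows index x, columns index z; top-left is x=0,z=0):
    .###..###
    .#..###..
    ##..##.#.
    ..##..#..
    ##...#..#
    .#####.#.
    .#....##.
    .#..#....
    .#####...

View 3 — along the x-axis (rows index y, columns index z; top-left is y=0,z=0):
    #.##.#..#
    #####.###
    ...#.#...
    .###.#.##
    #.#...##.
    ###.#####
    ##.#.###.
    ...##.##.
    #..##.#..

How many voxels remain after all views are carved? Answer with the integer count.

full grid |V| = 729
V1 z: intersect with XY mask (63 set) -- 567 left
V2 y: intersect with XZ mask (38 set) -- 261 left
V3 x: intersect with YZ mask (47 set) -- 153 left

153 voxels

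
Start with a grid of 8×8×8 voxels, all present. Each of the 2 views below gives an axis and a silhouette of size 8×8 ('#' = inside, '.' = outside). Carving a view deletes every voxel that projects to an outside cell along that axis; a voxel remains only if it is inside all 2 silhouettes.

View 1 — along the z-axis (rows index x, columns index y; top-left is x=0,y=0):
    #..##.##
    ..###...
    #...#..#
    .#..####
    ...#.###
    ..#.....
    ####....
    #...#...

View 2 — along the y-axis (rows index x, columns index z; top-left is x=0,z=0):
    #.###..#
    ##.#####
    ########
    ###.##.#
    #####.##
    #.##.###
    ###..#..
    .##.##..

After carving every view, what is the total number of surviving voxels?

start: 8×8×8 = 512 voxels
  1. axis=2 (XY plane), |mask|=27  ⇒  voxels=216
  2. axis=1 (XZ plane), |mask|=47  ⇒  voxels=158

remaining voxels: 158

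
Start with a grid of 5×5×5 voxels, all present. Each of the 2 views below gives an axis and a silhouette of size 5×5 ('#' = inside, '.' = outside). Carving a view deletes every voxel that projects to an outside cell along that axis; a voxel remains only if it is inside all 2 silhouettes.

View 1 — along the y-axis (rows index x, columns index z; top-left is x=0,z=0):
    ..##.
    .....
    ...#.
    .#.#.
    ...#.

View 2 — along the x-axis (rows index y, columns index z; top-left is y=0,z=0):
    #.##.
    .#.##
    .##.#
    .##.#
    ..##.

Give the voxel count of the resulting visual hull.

remaining voxels: 19

start: 5×5×5 = 125 voxels
after view 1 [y-axis, 6 of 25 cells solid] → remaining = 30
after view 2 [x-axis, 14 of 25 cells solid] → remaining = 19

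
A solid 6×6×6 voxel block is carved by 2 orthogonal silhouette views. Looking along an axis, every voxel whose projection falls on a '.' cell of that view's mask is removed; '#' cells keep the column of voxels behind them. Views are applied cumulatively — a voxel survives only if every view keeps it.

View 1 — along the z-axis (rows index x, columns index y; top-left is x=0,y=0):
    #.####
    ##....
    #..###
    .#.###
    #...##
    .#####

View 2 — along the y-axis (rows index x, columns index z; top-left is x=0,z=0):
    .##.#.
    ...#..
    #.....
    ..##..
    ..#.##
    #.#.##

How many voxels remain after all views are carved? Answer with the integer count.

remaining voxels: 58

initial block: 6^3 = 216
step 1: project along z, AND mask (23/36) → |grid| = 138
step 2: project along y, AND mask (14/36) → |grid| = 58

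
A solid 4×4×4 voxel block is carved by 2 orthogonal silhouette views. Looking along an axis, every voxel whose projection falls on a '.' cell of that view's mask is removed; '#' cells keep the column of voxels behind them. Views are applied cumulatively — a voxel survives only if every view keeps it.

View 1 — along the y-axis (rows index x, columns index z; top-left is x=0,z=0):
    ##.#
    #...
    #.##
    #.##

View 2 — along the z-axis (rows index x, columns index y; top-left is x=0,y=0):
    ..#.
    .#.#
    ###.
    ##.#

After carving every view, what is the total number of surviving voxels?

voxel count = 23

before carving: 64 voxels (4×4×4)
carve view 1 (along y, XZ-mask fill 10/16): 40 voxels remain
carve view 2 (along z, XY-mask fill 9/16): 23 voxels remain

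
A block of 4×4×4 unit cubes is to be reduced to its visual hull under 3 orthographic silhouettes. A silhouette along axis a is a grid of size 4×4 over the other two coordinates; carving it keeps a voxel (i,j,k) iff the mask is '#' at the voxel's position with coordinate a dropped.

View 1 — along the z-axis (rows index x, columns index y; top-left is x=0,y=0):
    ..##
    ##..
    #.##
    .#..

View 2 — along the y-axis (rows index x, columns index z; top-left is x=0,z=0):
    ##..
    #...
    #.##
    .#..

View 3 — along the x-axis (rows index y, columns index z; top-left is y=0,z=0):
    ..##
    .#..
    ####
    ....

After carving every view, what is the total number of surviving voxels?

initial block: 4^3 = 64
carve view 1 (along z, XY-mask fill 8/16): 32 voxels remain
carve view 2 (along y, XZ-mask fill 7/16): 16 voxels remain
carve view 3 (along x, YZ-mask fill 7/16): 8 voxels remain

8 voxels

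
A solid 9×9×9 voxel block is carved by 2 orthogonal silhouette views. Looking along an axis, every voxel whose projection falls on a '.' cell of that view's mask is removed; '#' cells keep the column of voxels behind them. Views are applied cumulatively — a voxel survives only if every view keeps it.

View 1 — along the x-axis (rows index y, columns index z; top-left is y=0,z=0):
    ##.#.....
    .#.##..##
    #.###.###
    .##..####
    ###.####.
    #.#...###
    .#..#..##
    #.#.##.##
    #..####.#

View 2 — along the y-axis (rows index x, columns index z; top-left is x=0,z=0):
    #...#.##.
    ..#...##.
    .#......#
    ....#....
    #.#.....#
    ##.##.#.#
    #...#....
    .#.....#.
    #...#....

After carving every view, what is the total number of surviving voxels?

full grid |V| = 729
[1] x-view keeps 49 columns → grid now 441
[2] y-view keeps 25 columns → grid now 146

146 voxels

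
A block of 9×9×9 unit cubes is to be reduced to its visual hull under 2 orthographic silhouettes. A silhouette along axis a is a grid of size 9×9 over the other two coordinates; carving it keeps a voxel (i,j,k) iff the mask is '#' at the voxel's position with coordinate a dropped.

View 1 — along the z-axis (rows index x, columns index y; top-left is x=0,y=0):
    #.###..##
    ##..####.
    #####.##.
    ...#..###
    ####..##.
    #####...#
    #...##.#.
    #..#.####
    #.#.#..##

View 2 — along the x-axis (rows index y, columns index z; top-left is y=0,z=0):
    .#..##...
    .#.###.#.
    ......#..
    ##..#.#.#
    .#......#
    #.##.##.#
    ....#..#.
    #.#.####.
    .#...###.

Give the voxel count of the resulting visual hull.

full grid |V| = 729
  1. axis=2 (XY plane), |mask|=50  ⇒  voxels=450
  2. axis=0 (YZ plane), |mask|=34  ⇒  voxels=187

remaining voxels: 187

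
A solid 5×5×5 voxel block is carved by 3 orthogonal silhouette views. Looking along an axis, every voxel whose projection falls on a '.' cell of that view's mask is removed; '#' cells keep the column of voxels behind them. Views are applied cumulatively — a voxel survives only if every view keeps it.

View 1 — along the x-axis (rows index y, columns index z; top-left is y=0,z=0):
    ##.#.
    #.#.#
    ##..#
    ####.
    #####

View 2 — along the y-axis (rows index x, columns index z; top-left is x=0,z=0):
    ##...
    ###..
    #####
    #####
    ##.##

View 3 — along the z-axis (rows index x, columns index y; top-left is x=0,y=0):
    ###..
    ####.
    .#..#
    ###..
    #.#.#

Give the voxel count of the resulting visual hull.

remaining voxels: 41

start: 5×5×5 = 125 voxels
[1] x-view keeps 18 columns → grid now 90
[2] y-view keeps 19 columns → grid now 72
[3] z-view keeps 15 columns → grid now 41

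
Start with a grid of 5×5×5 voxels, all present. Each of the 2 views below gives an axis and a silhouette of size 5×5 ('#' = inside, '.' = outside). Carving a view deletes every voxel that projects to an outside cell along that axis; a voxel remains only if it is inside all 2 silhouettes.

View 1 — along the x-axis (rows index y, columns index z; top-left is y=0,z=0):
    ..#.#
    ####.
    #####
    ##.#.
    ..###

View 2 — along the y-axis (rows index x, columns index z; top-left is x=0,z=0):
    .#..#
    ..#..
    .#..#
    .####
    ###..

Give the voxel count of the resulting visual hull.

before carving: 125 voxels (5×5×5)
step 1: project along x, AND mask (17/25) → |grid| = 85
step 2: project along y, AND mask (12/25) → |grid| = 40

remaining voxels: 40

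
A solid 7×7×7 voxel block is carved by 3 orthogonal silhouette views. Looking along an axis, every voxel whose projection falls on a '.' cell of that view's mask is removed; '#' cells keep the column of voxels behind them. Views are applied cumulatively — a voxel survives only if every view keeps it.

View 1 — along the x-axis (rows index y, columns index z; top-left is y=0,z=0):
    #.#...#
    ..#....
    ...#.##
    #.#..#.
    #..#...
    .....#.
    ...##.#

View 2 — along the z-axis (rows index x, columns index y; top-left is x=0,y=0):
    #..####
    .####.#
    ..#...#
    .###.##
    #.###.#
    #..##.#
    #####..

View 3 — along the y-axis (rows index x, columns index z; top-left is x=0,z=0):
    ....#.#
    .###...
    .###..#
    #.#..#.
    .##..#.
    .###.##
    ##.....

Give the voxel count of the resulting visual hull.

initial block: 7^3 = 343
after view 1 [x-axis, 16 of 49 cells solid] → remaining = 112
after view 2 [z-axis, 31 of 49 cells solid] → remaining = 78
after view 3 [y-axis, 22 of 49 cells solid] → remaining = 32

remaining voxels: 32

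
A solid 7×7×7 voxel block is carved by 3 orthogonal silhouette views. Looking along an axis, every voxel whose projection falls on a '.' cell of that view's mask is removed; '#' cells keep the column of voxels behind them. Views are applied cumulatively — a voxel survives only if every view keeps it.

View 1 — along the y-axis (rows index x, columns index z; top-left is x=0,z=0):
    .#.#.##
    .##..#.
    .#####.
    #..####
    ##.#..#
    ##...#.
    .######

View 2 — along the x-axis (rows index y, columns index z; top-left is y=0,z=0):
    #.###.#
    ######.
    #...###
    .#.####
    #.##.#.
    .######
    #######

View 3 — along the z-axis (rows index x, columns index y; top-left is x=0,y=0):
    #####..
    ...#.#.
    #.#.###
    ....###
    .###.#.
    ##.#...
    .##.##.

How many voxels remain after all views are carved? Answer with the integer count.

start: 7×7×7 = 343 voxels
after view 1 [y-axis, 30 of 49 cells solid] → remaining = 210
after view 2 [x-axis, 37 of 49 cells solid] → remaining = 158
after view 3 [z-axis, 26 of 49 cells solid] → remaining = 82

voxel count = 82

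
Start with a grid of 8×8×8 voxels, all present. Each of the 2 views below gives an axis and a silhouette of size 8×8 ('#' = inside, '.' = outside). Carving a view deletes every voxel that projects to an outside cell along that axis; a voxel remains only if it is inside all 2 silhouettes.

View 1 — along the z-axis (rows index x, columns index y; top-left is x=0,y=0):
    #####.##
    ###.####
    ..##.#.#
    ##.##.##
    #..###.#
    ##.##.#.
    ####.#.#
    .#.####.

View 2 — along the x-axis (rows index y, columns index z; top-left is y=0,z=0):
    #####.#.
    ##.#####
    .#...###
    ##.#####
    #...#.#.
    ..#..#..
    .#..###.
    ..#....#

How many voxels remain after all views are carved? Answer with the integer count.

full grid |V| = 512
after view 1 [z-axis, 45 of 64 cells solid] → remaining = 360
after view 2 [x-axis, 35 of 64 cells solid] → remaining = 203

|visual hull| = 203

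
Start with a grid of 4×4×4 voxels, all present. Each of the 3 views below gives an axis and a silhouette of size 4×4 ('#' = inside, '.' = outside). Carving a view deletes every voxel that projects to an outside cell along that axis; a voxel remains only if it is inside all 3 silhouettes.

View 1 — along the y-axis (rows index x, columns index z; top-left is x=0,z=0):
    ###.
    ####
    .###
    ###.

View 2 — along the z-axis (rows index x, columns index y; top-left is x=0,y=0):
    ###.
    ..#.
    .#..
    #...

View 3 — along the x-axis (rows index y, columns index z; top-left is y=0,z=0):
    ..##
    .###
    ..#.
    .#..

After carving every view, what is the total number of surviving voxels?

9 voxels

initial block: 4^3 = 64
  1. axis=1 (XZ plane), |mask|=13  ⇒  voxels=52
  2. axis=2 (XY plane), |mask|=6  ⇒  voxels=19
  3. axis=0 (YZ plane), |mask|=7  ⇒  voxels=9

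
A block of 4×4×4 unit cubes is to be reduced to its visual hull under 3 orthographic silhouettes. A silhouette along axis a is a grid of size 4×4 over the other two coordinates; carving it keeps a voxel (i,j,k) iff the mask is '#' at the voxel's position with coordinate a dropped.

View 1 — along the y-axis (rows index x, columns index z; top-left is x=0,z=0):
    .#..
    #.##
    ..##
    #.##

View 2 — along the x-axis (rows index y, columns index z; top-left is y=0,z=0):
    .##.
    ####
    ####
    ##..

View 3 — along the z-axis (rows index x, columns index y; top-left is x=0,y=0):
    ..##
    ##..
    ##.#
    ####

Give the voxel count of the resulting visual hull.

initial block: 4^3 = 64
after view 1 [y-axis, 9 of 16 cells solid] → remaining = 36
after view 2 [x-axis, 12 of 16 cells solid] → remaining = 25
after view 3 [z-axis, 11 of 16 cells solid] → remaining = 17

|visual hull| = 17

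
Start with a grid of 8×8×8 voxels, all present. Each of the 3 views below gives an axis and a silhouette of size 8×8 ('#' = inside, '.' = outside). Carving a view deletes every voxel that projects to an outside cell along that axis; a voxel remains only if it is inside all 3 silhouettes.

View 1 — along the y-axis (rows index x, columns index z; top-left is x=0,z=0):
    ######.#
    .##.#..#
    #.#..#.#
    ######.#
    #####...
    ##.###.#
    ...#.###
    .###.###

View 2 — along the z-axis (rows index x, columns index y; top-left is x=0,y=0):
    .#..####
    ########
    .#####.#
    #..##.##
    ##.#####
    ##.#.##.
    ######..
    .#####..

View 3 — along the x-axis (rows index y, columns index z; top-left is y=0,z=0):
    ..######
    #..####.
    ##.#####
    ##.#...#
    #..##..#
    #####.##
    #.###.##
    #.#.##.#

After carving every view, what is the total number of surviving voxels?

start: 8×8×8 = 512 voxels
  1. axis=1 (XZ plane), |mask|=43  ⇒  voxels=344
  2. axis=2 (XY plane), |mask|=47  ⇒  voxels=245
  3. axis=0 (YZ plane), |mask|=44  ⇒  voxels=165

remaining voxels: 165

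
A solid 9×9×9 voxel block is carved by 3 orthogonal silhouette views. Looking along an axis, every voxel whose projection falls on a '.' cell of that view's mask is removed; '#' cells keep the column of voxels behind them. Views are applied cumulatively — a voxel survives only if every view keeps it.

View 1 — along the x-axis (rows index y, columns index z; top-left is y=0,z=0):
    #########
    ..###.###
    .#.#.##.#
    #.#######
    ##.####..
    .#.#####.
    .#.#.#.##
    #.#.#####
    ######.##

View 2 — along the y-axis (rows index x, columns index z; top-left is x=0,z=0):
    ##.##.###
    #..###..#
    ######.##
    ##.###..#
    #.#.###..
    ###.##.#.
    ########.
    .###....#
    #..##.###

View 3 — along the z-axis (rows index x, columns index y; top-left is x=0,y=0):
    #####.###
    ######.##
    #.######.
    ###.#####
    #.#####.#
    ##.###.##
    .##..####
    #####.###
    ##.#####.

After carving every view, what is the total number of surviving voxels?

296 voxels

before carving: 729 voxels (9×9×9)
[1] x-view keeps 60 columns → grid now 540
[2] y-view keeps 55 columns → grid now 366
[3] z-view keeps 66 columns → grid now 296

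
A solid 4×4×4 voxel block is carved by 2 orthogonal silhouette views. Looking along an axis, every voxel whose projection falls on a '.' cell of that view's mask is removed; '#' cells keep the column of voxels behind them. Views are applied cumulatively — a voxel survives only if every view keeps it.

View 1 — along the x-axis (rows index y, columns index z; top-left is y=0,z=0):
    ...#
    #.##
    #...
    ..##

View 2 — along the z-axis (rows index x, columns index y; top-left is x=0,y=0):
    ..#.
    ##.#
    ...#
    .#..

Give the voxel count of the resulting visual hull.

voxel count = 12

initial block: 4^3 = 64
carve view 1 (along x, YZ-mask fill 7/16): 28 voxels remain
carve view 2 (along z, XY-mask fill 6/16): 12 voxels remain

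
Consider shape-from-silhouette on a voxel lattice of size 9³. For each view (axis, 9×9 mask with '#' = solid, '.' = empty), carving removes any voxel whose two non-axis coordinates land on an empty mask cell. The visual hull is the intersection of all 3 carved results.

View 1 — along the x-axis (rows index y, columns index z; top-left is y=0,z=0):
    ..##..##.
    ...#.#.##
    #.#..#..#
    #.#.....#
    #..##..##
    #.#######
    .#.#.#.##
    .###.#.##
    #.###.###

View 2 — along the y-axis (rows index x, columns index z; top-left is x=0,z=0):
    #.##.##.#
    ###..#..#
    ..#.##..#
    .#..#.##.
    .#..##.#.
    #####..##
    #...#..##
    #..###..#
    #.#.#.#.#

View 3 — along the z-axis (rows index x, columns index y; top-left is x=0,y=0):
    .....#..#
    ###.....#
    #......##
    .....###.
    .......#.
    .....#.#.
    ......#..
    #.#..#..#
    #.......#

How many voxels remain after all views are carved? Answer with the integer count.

71 voxels

before carving: 729 voxels (9×9×9)
[1] x-view keeps 46 columns → grid now 414
[2] y-view keeps 44 columns → grid now 228
[3] z-view keeps 22 columns → grid now 71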